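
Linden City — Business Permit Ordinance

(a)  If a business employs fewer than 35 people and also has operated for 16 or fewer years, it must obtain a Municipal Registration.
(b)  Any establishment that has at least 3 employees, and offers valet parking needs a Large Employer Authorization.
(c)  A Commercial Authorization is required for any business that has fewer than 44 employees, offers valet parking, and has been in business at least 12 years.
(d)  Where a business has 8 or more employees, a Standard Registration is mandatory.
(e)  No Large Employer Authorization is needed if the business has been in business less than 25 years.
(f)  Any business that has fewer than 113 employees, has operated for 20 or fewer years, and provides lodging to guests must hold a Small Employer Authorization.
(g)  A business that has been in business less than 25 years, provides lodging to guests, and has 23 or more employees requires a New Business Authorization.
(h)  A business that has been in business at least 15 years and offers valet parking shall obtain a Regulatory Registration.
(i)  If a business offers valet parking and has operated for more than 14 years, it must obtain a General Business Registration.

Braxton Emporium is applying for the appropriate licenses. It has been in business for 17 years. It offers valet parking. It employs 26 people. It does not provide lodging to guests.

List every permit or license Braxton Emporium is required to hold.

(a) employees 26 < 35; years in business 17 > 16 → Municipal Registration not required.
(b) employees 26 ≥ 3; offers valet parking → Large Employer Authorization required.
(c) employees 26 < 44; offers valet parking; years in business 17 ≥ 12 → Commercial Authorization required.
(d) employees 26 ≥ 8 → Standard Registration required.
(e) years in business 17 < 25 → exempt from Large Employer Authorization.
(f) employees 26 < 113; years in business 17 ≤ 20; does not provide lodging to guests → Small Employer Authorization not required.
(g) years in business 17 < 25; does not provide lodging to guests; employees 26 ≥ 23 → New Business Authorization not required.
(h) years in business 17 ≥ 15; offers valet parking → Regulatory Registration required.
(i) offers valet parking; years in business 17 > 14 → General Business Registration required.

Commercial Authorization, General Business Registration, Regulatory Registration, Standard Registration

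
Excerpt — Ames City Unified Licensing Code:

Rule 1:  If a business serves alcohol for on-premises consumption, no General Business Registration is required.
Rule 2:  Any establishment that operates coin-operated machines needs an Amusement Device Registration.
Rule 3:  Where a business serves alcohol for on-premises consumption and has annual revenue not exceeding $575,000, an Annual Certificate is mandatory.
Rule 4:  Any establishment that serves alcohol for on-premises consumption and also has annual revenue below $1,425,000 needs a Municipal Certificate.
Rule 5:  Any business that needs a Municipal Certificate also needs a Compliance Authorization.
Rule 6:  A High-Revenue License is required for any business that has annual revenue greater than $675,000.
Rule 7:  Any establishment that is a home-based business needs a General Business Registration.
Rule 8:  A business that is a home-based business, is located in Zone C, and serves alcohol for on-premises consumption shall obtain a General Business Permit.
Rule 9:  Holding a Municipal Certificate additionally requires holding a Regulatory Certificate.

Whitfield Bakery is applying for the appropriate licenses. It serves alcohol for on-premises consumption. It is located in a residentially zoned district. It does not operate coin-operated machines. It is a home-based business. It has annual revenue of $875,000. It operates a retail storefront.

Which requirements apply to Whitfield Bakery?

Compliance Authorization, High-Revenue License, Municipal Certificate, Regulatory Certificate

Rule 1: serves alcohol for on-premises consumption → exempt from General Business Registration.
Rule 2: does not operate coin-operated machines → Amusement Device Registration not required.
Rule 3: serves alcohol for on-premises consumption; revenue $875,000 > $575,000 → Annual Certificate not required.
Rule 4: serves alcohol for on-premises consumption; revenue $875,000 < $1,425,000 → Municipal Certificate required.
Rule 5: Municipal Certificate is required → Compliance Authorization also required.
Rule 6: revenue $875,000 > $675,000 → High-Revenue License required.
Rule 7: is a home-based business → General Business Registration required.
Rule 8: is a home-based business; is located in a residentially zoned district (not: is located in Zone C); serves alcohol for on-premises consumption → General Business Permit not required.
Rule 9: Municipal Certificate is required → Regulatory Certificate also required.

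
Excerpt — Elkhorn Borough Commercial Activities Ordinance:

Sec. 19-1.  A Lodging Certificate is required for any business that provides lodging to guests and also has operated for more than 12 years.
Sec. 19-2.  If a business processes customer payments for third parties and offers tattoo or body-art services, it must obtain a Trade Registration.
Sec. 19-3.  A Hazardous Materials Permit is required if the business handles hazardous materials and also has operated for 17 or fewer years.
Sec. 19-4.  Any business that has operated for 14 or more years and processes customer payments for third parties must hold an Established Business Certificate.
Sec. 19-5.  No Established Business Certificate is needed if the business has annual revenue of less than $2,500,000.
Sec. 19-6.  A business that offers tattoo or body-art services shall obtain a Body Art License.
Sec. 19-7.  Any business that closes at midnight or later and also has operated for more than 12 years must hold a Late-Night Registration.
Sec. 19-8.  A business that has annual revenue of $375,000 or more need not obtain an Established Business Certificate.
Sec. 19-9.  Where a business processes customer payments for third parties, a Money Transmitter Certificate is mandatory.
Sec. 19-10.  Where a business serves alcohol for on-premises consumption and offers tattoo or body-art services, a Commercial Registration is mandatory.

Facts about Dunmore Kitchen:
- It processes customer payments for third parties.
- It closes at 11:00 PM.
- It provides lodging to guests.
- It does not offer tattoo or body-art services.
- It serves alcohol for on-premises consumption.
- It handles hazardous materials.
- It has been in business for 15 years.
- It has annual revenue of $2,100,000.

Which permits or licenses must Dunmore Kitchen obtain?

Sec. 19-1. provides lodging to guests; years in business 15 > 12 → Lodging Certificate required.
Sec. 19-2. processes customer payments for third parties; does not offer tattoo or body-art services → Trade Registration not required.
Sec. 19-3. handles hazardous materials; years in business 15 ≤ 17 → Hazardous Materials Permit required.
Sec. 19-4. years in business 15 ≥ 14; processes customer payments for third parties → Established Business Certificate required.
Sec. 19-5. revenue $2,100,000 < $2,500,000 → exempt from Established Business Certificate.
Sec. 19-6. does not offer tattoo or body-art services → Body Art License not required.
Sec. 19-7. closes 11:00 PM, at/before midnight; years in business 15 > 12 → Late-Night Registration not required.
Sec. 19-8. revenue $2,100,000 ≥ $375,000 → exempt from Established Business Certificate.
Sec. 19-9. processes customer payments for third parties → Money Transmitter Certificate required.
Sec. 19-10. serves alcohol for on-premises consumption; does not offer tattoo or body-art services → Commercial Registration not required.

Hazardous Materials Permit, Lodging Certificate, Money Transmitter Certificate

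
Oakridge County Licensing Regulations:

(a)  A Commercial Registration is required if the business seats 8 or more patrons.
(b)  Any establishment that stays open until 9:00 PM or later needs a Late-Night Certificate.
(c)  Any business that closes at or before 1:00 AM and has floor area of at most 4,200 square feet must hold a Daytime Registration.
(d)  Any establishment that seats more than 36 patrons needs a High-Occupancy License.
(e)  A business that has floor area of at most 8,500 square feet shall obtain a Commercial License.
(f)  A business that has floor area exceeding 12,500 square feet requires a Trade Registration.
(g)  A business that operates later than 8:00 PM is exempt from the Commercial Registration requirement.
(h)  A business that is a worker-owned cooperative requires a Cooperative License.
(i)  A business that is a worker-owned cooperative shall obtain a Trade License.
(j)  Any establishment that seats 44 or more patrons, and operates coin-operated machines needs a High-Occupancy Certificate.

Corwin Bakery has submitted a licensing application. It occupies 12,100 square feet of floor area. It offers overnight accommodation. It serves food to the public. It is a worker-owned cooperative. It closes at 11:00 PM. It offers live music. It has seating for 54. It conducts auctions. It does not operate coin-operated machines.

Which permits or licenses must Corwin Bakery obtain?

(a) seating 54 ≥ 8 → Commercial Registration required.
(b) closes 11:00 PM, after 9:00 PM → Late-Night Certificate required.
(c) closes 11:00 PM, at/before 1:00 AM; floor area 12,100 square feet > 4,200 square feet → Daytime Registration not required.
(d) seating 54 > 36 → High-Occupancy License required.
(e) floor area 12,100 square feet > 8,500 square feet → Commercial License not required.
(f) floor area 12,100 square feet ≤ 12,500 square feet → Trade Registration not required.
(g) closes 11:00 PM, after 8:00 PM → exempt from Commercial Registration.
(h) is a worker-owned cooperative → Cooperative License required.
(i) is a worker-owned cooperative → Trade License required.
(j) seating 54 ≥ 44; does not operate coin-operated machines → High-Occupancy Certificate not required.

Cooperative License, High-Occupancy License, Late-Night Certificate, Trade License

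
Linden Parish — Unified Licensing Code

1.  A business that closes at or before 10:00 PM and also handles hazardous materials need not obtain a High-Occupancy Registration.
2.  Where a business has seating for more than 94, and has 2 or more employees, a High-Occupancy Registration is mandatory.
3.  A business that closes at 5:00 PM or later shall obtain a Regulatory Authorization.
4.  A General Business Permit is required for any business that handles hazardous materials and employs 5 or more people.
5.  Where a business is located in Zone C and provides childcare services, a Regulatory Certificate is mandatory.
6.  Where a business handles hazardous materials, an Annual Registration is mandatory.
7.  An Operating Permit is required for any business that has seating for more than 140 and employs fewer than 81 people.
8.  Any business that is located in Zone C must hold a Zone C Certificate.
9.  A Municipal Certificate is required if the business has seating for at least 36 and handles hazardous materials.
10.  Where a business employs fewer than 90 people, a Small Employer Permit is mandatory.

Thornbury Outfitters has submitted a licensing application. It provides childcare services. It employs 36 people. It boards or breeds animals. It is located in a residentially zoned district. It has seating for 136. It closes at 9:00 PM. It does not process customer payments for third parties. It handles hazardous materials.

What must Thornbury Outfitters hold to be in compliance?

1. closes 9:00 PM, at/before 10:00 PM; handles hazardous materials → exempt from High-Occupancy Registration.
2. seating 136 > 94; employees 36 ≥ 2 → High-Occupancy Registration required.
3. closes 9:00 PM, after 5:00 PM → Regulatory Authorization required.
4. handles hazardous materials; employees 36 ≥ 5 → General Business Permit required.
5. is located in a residentially zoned district (not: is located in Zone C); provides childcare services → Regulatory Certificate not required.
6. handles hazardous materials → Annual Registration required.
7. seating 136 ≤ 140; employees 36 < 81 → Operating Permit not required.
8. is located in a residentially zoned district (not: is located in Zone C) → Zone C Certificate not required.
9. seating 136 ≥ 36; handles hazardous materials → Municipal Certificate required.
10. employees 36 < 90 → Small Employer Permit required.

Annual Registration, General Business Permit, Municipal Certificate, Regulatory Authorization, Small Employer Permit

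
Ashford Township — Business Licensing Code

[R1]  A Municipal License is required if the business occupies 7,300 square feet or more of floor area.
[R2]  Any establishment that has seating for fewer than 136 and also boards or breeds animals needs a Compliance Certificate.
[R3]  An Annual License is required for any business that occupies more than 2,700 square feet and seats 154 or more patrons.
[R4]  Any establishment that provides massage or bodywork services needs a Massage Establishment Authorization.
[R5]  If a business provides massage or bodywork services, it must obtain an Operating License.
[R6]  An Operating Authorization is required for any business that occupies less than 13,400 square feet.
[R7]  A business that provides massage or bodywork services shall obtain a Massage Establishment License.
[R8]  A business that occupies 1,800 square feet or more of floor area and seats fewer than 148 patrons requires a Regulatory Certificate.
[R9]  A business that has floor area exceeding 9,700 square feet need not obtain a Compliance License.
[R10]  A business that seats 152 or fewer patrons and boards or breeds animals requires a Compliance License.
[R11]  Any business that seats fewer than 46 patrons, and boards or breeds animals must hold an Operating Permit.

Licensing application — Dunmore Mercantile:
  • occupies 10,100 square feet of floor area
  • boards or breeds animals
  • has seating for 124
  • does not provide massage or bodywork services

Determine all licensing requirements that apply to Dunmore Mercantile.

[R1] floor area 10,100 square feet ≥ 7,300 square feet → Municipal License required.
[R2] seating 124 < 136; boards or breeds animals → Compliance Certificate required.
[R3] floor area 10,100 square feet > 2,700 square feet; seating 124 < 154 → Annual License not required.
[R4] does not provide massage or bodywork services → Massage Establishment Authorization not required.
[R5] does not provide massage or bodywork services → Operating License not required.
[R6] floor area 10,100 square feet < 13,400 square feet → Operating Authorization required.
[R7] does not provide massage or bodywork services → Massage Establishment License not required.
[R8] floor area 10,100 square feet ≥ 1,800 square feet; seating 124 < 148 → Regulatory Certificate required.
[R9] floor area 10,100 square feet > 9,700 square feet → exempt from Compliance License.
[R10] seating 124 ≤ 152; boards or breeds animals → Compliance License required.
[R11] seating 124 ≥ 46; boards or breeds animals → Operating Permit not required.

Compliance Certificate, Municipal License, Operating Authorization, Regulatory Certificate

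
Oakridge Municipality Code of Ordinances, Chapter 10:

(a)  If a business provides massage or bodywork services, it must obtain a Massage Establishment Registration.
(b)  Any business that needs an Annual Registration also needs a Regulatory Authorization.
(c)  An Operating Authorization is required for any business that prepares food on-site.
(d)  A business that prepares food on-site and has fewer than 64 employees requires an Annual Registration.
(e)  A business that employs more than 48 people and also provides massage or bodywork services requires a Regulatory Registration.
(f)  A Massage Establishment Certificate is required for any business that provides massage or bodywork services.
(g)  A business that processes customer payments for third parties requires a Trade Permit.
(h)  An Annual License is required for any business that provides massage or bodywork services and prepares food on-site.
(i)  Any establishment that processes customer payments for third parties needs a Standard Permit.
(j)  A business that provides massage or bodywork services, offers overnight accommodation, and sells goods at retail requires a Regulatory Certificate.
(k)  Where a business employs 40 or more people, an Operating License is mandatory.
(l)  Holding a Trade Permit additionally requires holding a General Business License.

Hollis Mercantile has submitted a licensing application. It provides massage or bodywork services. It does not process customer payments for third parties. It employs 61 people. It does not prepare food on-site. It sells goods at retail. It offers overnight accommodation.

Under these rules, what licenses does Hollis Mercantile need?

Massage Establishment Certificate, Massage Establishment Registration, Operating License, Regulatory Certificate, Regulatory Registration

(a) provides massage or bodywork services → Massage Establishment Registration required.
(b) Annual Registration is not required → no effect.
(c) does not prepare food on-site → Operating Authorization not required.
(d) does not prepare food on-site; employees 61 < 64 → Annual Registration not required.
(e) employees 61 > 48; provides massage or bodywork services → Regulatory Registration required.
(f) provides massage or bodywork services → Massage Establishment Certificate required.
(g) does not process customer payments for third parties → Trade Permit not required.
(h) provides massage or bodywork services; does not prepare food on-site → Annual License not required.
(i) does not process customer payments for third parties → Standard Permit not required.
(j) provides massage or bodywork services; offers overnight accommodation; sells goods at retail → Regulatory Certificate required.
(k) employees 61 ≥ 40 → Operating License required.
(l) Trade Permit is not required → no effect.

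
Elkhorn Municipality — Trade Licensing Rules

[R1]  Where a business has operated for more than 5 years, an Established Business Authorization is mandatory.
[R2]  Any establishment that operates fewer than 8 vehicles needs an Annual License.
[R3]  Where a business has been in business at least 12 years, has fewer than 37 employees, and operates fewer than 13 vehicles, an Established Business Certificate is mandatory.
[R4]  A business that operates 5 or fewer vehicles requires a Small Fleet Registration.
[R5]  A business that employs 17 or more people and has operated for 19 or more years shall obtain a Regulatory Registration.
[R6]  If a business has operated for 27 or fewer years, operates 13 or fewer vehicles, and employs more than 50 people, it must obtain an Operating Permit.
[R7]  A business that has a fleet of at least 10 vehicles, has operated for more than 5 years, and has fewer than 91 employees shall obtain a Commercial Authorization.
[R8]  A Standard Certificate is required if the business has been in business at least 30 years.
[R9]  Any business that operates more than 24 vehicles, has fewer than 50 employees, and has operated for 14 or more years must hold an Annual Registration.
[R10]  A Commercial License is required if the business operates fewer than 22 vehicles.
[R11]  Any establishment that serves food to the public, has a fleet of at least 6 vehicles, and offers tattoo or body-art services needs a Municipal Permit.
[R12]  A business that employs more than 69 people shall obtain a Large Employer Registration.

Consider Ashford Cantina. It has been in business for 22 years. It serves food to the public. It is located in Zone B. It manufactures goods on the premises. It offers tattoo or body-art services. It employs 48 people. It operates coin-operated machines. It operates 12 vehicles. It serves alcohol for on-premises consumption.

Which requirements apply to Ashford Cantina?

[R1] years in business 22 > 5 → Established Business Authorization required.
[R2] vehicles 12 ≥ 8 → Annual License not required.
[R3] years in business 22 ≥ 12; employees 48 ≥ 37; vehicles 12 < 13 → Established Business Certificate not required.
[R4] vehicles 12 > 5 → Small Fleet Registration not required.
[R5] employees 48 ≥ 17; years in business 22 ≥ 19 → Regulatory Registration required.
[R6] years in business 22 ≤ 27; vehicles 12 ≤ 13; employees 48 ≤ 50 → Operating Permit not required.
[R7] vehicles 12 ≥ 10; years in business 22 > 5; employees 48 < 91 → Commercial Authorization required.
[R8] years in business 22 < 30 → Standard Certificate not required.
[R9] vehicles 12 ≤ 24; employees 48 < 50; years in business 22 ≥ 14 → Annual Registration not required.
[R10] vehicles 12 < 22 → Commercial License required.
[R11] serves food to the public; vehicles 12 ≥ 6; offers tattoo or body-art services → Municipal Permit required.
[R12] employees 48 ≤ 69 → Large Employer Registration not required.

Commercial Authorization, Commercial License, Established Business Authorization, Municipal Permit, Regulatory Registration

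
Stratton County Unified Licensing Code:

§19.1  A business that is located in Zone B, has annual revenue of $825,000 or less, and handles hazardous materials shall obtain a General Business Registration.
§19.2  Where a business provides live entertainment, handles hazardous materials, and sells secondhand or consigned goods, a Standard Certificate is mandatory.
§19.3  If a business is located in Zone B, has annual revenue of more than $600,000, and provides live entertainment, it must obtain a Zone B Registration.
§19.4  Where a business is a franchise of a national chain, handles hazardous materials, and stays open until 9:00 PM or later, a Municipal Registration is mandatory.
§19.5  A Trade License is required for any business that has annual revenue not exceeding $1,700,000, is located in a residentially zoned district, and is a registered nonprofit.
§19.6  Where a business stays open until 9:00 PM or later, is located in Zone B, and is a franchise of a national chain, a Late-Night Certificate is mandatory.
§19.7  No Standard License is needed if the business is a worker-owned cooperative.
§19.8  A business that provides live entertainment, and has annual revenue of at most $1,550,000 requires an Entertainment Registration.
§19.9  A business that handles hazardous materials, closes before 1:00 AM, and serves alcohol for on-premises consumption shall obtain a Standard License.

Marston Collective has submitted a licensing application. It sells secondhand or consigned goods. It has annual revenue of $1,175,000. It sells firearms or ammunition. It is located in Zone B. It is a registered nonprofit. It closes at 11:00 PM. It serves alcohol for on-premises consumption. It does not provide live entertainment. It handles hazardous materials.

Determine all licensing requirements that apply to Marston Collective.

§19.1 is located in Zone B; revenue $1,175,000 > $825,000; handles hazardous materials → General Business Registration not required.
§19.2 does not provide live entertainment; handles hazardous materials; sells secondhand or consigned goods → Standard Certificate not required.
§19.3 is located in Zone B; revenue $1,175,000 > $600,000; does not provide live entertainment → Zone B Registration not required.
§19.4 is a registered nonprofit (not: is a franchise of a national chain); handles hazardous materials; closes 11:00 PM, after 9:00 PM → Municipal Registration not required.
§19.5 revenue $1,175,000 ≤ $1,700,000; is located in Zone B (not: is located in a residentially zoned district); is a registered nonprofit → Trade License not required.
§19.6 closes 11:00 PM, after 9:00 PM; is located in Zone B; is a registered nonprofit (not: is a franchise of a national chain) → Late-Night Certificate not required.
§19.7 is a registered nonprofit (not: is a worker-owned cooperative) → Standard License exemption does not apply.
§19.8 does not provide live entertainment; revenue $1,175,000 ≤ $1,550,000 → Entertainment Registration not required.
§19.9 handles hazardous materials; closes 11:00 PM, at/before 1:00 AM; serves alcohol for on-premises consumption → Standard License required.

Standard License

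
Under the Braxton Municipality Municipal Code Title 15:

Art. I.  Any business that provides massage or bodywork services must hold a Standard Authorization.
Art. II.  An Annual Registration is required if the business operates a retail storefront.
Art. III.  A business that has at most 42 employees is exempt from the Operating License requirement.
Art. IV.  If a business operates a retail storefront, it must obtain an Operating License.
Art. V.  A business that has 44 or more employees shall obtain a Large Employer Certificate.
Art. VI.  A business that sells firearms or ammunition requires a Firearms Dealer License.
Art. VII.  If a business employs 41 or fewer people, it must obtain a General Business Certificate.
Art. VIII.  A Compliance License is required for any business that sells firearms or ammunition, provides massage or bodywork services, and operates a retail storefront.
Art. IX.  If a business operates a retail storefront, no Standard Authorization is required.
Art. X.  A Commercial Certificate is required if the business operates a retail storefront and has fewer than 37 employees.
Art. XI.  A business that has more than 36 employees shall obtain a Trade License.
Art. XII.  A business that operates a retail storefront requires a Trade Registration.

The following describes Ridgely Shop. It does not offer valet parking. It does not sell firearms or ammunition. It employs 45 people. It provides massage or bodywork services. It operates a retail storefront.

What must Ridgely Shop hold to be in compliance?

Art. I. provides massage or bodywork services → Standard Authorization required.
Art. II. operates a retail storefront → Annual Registration required.
Art. III. employees 45 > 42 → Operating License exemption does not apply.
Art. IV. operates a retail storefront → Operating License required.
Art. V. employees 45 ≥ 44 → Large Employer Certificate required.
Art. VI. does not sell firearms or ammunition → Firearms Dealer License not required.
Art. VII. employees 45 > 41 → General Business Certificate not required.
Art. VIII. does not sell firearms or ammunition; provides massage or bodywork services; operates a retail storefront → Compliance License not required.
Art. IX. operates a retail storefront → exempt from Standard Authorization.
Art. X. operates a retail storefront; employees 45 ≥ 37 → Commercial Certificate not required.
Art. XI. employees 45 > 36 → Trade License required.
Art. XII. operates a retail storefront → Trade Registration required.

Annual Registration, Large Employer Certificate, Operating License, Trade License, Trade Registration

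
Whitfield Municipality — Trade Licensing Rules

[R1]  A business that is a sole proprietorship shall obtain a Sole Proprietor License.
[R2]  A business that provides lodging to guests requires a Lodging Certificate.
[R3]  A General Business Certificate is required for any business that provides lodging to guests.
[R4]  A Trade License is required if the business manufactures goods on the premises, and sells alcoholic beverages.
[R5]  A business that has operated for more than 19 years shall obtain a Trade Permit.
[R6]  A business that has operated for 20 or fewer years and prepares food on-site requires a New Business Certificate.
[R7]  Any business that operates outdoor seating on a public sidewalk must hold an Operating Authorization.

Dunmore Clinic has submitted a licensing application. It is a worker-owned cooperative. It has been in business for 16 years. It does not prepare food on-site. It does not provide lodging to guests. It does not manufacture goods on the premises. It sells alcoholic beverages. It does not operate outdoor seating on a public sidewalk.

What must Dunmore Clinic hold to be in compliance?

None

[R1] is a worker-owned cooperative (not: is a sole proprietorship) → Sole Proprietor License not required.
[R2] does not provide lodging to guests → Lodging Certificate not required.
[R3] does not provide lodging to guests → General Business Certificate not required.
[R4] does not manufacture goods on the premises; sells alcoholic beverages → Trade License not required.
[R5] years in business 16 ≤ 19 → Trade Permit not required.
[R6] years in business 16 ≤ 20; does not prepare food on-site → New Business Certificate not required.
[R7] does not operate outdoor seating on a public sidewalk → Operating Authorization not required.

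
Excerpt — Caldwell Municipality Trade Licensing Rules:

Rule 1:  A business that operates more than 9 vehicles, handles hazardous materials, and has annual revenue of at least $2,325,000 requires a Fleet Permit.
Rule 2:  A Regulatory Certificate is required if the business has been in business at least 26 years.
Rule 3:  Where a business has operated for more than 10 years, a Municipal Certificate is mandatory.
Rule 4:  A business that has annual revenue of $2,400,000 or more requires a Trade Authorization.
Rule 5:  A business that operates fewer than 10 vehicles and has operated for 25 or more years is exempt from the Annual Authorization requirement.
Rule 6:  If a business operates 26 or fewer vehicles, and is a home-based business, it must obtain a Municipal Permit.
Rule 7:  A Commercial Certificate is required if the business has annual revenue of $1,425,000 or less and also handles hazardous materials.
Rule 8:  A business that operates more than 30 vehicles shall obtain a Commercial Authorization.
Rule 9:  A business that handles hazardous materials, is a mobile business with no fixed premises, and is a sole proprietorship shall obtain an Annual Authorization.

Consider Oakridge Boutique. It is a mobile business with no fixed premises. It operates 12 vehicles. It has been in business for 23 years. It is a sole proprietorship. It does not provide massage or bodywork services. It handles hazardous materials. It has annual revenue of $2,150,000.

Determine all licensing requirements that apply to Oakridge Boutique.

Rule 1: vehicles 12 > 9; handles hazardous materials; revenue $2,150,000 < $2,325,000 → Fleet Permit not required.
Rule 2: years in business 23 < 26 → Regulatory Certificate not required.
Rule 3: years in business 23 > 10 → Municipal Certificate required.
Rule 4: revenue $2,150,000 < $2,400,000 → Trade Authorization not required.
Rule 5: vehicles 12 ≥ 10; years in business 23 < 25 → Annual Authorization exemption does not apply.
Rule 6: vehicles 12 ≤ 26; is a mobile business with no fixed premises (not: is a home-based business) → Municipal Permit not required.
Rule 7: revenue $2,150,000 > $1,425,000; handles hazardous materials → Commercial Certificate not required.
Rule 8: vehicles 12 ≤ 30 → Commercial Authorization not required.
Rule 9: handles hazardous materials; is a mobile business with no fixed premises; is a sole proprietorship → Annual Authorization required.

Annual Authorization, Municipal Certificate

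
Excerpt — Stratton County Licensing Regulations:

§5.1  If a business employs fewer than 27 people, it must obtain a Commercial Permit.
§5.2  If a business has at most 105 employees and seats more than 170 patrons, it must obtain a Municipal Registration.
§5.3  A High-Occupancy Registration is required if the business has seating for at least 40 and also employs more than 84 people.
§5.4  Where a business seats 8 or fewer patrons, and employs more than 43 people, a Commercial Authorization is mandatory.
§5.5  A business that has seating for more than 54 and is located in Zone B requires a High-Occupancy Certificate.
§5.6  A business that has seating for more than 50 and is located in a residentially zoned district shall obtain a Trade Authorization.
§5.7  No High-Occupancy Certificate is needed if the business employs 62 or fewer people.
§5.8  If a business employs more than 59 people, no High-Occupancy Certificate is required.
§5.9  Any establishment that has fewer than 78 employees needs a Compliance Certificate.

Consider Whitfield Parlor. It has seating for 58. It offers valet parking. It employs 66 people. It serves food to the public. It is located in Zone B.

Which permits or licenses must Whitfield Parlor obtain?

Compliance Certificate

§5.1 employees 66 ≥ 27 → Commercial Permit not required.
§5.2 employees 66 ≤ 105; seating 58 ≤ 170 → Municipal Registration not required.
§5.3 seating 58 ≥ 40; employees 66 ≤ 84 → High-Occupancy Registration not required.
§5.4 seating 58 > 8; employees 66 > 43 → Commercial Authorization not required.
§5.5 seating 58 > 54; is located in Zone B → High-Occupancy Certificate required.
§5.6 seating 58 > 50; is located in Zone B (not: is located in a residentially zoned district) → Trade Authorization not required.
§5.7 employees 66 > 62 → High-Occupancy Certificate exemption does not apply.
§5.8 employees 66 > 59 → exempt from High-Occupancy Certificate.
§5.9 employees 66 < 78 → Compliance Certificate required.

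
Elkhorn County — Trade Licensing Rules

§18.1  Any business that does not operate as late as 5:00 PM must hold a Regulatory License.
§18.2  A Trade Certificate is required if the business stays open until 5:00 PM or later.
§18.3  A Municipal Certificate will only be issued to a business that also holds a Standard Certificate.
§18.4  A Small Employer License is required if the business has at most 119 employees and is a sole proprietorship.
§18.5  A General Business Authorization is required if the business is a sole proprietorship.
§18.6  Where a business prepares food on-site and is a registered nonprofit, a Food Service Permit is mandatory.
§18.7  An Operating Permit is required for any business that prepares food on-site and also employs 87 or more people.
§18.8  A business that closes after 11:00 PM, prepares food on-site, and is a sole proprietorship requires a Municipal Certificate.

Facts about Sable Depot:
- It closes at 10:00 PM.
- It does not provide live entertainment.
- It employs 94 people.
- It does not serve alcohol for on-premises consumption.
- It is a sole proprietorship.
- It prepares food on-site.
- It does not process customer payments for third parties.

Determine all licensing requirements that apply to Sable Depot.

General Business Authorization, Operating Permit, Small Employer License, Trade Certificate

§18.1 closes 10:00 PM, after 5:00 PM → Regulatory License not required.
§18.2 closes 10:00 PM, after 5:00 PM → Trade Certificate required.
§18.3 Municipal Certificate is not required → no effect.
§18.4 employees 94 ≤ 119; is a sole proprietorship → Small Employer License required.
§18.5 is a sole proprietorship → General Business Authorization required.
§18.6 prepares food on-site; is a sole proprietorship (not: is a registered nonprofit) → Food Service Permit not required.
§18.7 prepares food on-site; employees 94 ≥ 87 → Operating Permit required.
§18.8 closes 10:00 PM, at/before 11:00 PM; prepares food on-site; is a sole proprietorship → Municipal Certificate not required.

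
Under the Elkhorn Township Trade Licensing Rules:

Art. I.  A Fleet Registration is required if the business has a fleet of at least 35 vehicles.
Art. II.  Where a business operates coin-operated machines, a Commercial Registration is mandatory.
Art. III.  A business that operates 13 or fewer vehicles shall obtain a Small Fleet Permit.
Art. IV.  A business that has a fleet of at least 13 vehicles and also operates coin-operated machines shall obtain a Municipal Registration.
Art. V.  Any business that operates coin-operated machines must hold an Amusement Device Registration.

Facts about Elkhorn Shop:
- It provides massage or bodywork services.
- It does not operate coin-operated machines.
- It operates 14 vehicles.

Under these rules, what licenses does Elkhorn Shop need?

Art. I. vehicles 14 < 35 → Fleet Registration not required.
Art. II. does not operate coin-operated machines → Commercial Registration not required.
Art. III. vehicles 14 > 13 → Small Fleet Permit not required.
Art. IV. vehicles 14 ≥ 13; does not operate coin-operated machines → Municipal Registration not required.
Art. V. does not operate coin-operated machines → Amusement Device Registration not required.

None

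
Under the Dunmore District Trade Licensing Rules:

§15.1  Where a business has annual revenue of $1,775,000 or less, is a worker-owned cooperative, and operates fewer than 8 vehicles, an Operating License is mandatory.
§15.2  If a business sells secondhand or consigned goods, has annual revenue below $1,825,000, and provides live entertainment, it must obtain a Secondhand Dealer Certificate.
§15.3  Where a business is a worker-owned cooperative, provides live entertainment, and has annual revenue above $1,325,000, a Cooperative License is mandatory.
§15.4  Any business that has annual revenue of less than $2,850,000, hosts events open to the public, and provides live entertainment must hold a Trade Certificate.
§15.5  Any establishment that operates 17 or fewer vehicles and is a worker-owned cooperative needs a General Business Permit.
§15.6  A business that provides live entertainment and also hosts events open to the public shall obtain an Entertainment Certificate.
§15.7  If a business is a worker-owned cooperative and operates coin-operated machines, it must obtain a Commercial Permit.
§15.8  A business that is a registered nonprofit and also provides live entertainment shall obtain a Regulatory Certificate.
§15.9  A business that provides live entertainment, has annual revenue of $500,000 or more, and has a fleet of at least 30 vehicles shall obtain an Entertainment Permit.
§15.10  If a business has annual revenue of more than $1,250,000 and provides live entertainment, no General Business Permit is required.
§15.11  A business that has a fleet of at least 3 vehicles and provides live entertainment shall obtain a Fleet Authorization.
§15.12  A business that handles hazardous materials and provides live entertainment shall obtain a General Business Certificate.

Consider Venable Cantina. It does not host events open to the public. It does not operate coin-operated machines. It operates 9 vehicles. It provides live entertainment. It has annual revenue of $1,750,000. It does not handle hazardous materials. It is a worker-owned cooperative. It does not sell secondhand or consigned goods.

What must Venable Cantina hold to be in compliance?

Cooperative License, Fleet Authorization

§15.1 revenue $1,750,000 ≤ $1,775,000; is a worker-owned cooperative; vehicles 9 ≥ 8 → Operating License not required.
§15.2 does not sell secondhand or consigned goods; revenue $1,750,000 < $1,825,000; provides live entertainment → Secondhand Dealer Certificate not required.
§15.3 is a worker-owned cooperative; provides live entertainment; revenue $1,750,000 > $1,325,000 → Cooperative License required.
§15.4 revenue $1,750,000 < $2,850,000; does not host events open to the public; provides live entertainment → Trade Certificate not required.
§15.5 vehicles 9 ≤ 17; is a worker-owned cooperative → General Business Permit required.
§15.6 provides live entertainment; does not host events open to the public → Entertainment Certificate not required.
§15.7 is a worker-owned cooperative; does not operate coin-operated machines → Commercial Permit not required.
§15.8 is a worker-owned cooperative (not: is a registered nonprofit); provides live entertainment → Regulatory Certificate not required.
§15.9 provides live entertainment; revenue $1,750,000 ≥ $500,000; vehicles 9 < 30 → Entertainment Permit not required.
§15.10 revenue $1,750,000 > $1,250,000; provides live entertainment → exempt from General Business Permit.
§15.11 vehicles 9 ≥ 3; provides live entertainment → Fleet Authorization required.
§15.12 does not handle hazardous materials; provides live entertainment → General Business Certificate not required.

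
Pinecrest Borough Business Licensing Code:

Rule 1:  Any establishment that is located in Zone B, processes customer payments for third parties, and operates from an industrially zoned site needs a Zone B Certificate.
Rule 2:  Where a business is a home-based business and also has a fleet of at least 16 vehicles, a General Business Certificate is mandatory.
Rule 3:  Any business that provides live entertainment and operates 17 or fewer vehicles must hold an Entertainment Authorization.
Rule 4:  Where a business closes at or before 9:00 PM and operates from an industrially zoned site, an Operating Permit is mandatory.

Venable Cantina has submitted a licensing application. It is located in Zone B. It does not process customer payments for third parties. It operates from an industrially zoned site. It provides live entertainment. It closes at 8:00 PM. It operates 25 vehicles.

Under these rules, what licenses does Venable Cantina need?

Operating Permit

Rule 1: is located in Zone B; does not process customer payments for third parties; operates from an industrially zoned site → Zone B Certificate not required.
Rule 2: operates from an industrially zoned site (not: is a home-based business); vehicles 25 ≥ 16 → General Business Certificate not required.
Rule 3: provides live entertainment; vehicles 25 > 17 → Entertainment Authorization not required.
Rule 4: closes 8:00 PM, at/before 9:00 PM; operates from an industrially zoned site → Operating Permit required.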